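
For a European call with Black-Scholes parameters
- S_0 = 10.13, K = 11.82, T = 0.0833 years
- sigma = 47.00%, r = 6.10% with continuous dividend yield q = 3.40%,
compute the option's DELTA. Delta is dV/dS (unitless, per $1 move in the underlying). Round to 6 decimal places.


Answer: Delta = 0.145753

Derivation:
d1 = -1.0530182407; d2 = -1.1886684158
phi(d1) = 0.2291537185; exp(-qT) = 0.9971718069; exp(-rT) = 0.9949315880
N(d1) = 0.1461663161
Delta = exp(-qT) * N(d1) = 0.9971718069 * 0.1461663161 = 0.145753


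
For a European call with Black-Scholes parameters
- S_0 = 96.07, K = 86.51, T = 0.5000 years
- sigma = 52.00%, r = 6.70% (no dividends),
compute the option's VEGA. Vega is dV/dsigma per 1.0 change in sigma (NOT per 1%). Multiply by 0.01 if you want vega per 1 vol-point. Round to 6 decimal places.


d1 = 0.5600206245; d2 = 0.1923250983
phi(d1) = 0.3410418496; exp(-qT) = 1.0000000000; exp(-rT) = 0.9670549112
Vega = S * exp(-qT) * phi(d1) * sqrt(T) = 96.0700 * 1.0000000000 * 0.3410418496 * 0.7071067812 = 23.167569

Answer: Vega = 23.167569


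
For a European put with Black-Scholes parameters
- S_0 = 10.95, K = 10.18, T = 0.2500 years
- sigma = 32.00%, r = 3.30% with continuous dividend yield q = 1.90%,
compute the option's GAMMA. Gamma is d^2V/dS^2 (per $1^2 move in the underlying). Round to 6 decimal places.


d1 = 0.5575902821; d2 = 0.3975902821
phi(d1) = 0.3415053293; exp(-qT) = 0.9952612634; exp(-rT) = 0.9917839379
Gamma = exp(-qT) * phi(d1) / (S * sigma * sqrt(T)) = 0.9952612634 * 0.3415053293 / (10.9500 * 0.3200 * 0.5000000000) = 0.193999

Answer: Gamma = 0.193999


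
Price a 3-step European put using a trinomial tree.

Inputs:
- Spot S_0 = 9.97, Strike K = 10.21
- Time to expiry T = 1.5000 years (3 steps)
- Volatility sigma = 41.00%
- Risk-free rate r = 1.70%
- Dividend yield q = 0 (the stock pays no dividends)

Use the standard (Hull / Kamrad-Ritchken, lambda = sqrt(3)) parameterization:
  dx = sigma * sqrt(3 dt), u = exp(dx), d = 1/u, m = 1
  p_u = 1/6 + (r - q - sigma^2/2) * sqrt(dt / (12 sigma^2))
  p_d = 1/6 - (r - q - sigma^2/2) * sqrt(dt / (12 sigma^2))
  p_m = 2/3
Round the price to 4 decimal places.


Answer: Price = V(0,0) = 1.8193

Derivation:
dt = T/N = 0.500000; dx = sigma*sqrt(3*dt) = 0.502145
u = exp(dx) = 1.652262; d = 1/u = 0.605231
p_u = 0.133285, p_m = 0.666667, p_d = 0.200048
Discount per step: exp(-r*dt) = 0.991536
Stock lattice S(k, j) with j the centered position index:
  k=0: S(0,+0) = 9.9700
  k=1: S(1,-1) = 6.0342; S(1,+0) = 9.9700; S(1,+1) = 16.4731
  k=2: S(2,-2) = 3.6521; S(2,-1) = 6.0342; S(2,+0) = 9.9700; S(2,+1) = 16.4731; S(2,+2) = 27.2178
  k=3: S(3,-3) = 2.2103; S(3,-2) = 3.6521; S(3,-1) = 6.0342; S(3,+0) = 9.9700; S(3,+1) = 16.4731; S(3,+2) = 27.2178; S(3,+3) = 44.9710
Terminal payoffs V(N, j) = max(K - S_T, 0):
  V(3,-3) = 7.999664; V(3,-2) = 6.557946; V(3,-1) = 4.175849; V(3,+0) = 0.240000; V(3,+1) = 0.000000; V(3,+2) = 0.000000; V(3,+3) = 0.000000
Backward induction: V(k, j) = exp(-r*dt) * [p_u * V(k+1, j+1) + p_m * V(k+1, j) + p_d * V(k+1, j-1)]
  V(2,-2) = exp(-r*dt) * [p_u*4.175849 + p_m*6.557946 + p_d*7.999664] = 6.473602
  V(2,-1) = exp(-r*dt) * [p_u*0.240000 + p_m*4.175849 + p_d*6.557946] = 4.092857
  V(2,+0) = exp(-r*dt) * [p_u*0.000000 + p_m*0.240000 + p_d*4.175849] = 0.986947
  V(2,+1) = exp(-r*dt) * [p_u*0.000000 + p_m*0.000000 + p_d*0.240000] = 0.047605
  V(2,+2) = exp(-r*dt) * [p_u*0.000000 + p_m*0.000000 + p_d*0.000000] = 0.000000
  V(1,-1) = exp(-r*dt) * [p_u*0.986947 + p_m*4.092857 + p_d*6.473602] = 4.119981
  V(1,+0) = exp(-r*dt) * [p_u*0.047605 + p_m*0.986947 + p_d*4.092857] = 1.470527
  V(1,+1) = exp(-r*dt) * [p_u*0.000000 + p_m*0.047605 + p_d*0.986947] = 0.227234
  V(0,+0) = exp(-r*dt) * [p_u*0.227234 + p_m*1.470527 + p_d*4.119981] = 1.819304


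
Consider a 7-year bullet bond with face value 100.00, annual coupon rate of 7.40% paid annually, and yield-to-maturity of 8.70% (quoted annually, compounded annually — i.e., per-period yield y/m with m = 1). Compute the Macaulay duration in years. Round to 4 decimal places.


Answer: Macaulay duration = 5.6578 years

Derivation:
Coupon per period c = face * coupon_rate / m = 7.400000
Periods per year m = 1; per-period yield y/m = 0.087000
Number of cashflows N = 7
Cashflows (t years, CF_t, discount factor 1/(1+y/m)^(m*t), PV):
  t = 1.0000: CF_t = 7.400000, DF = 0.919963, PV = 6.807728
  t = 2.0000: CF_t = 7.400000, DF = 0.846332, PV = 6.262859
  t = 3.0000: CF_t = 7.400000, DF = 0.778595, PV = 5.761600
  t = 4.0000: CF_t = 7.400000, DF = 0.716278, PV = 5.300460
  t = 5.0000: CF_t = 7.400000, DF = 0.658950, PV = 4.876228
  t = 6.0000: CF_t = 7.400000, DF = 0.606209, PV = 4.485950
  t = 7.0000: CF_t = 107.400000, DF = 0.557690, PV = 59.895952
Price P = sum_t PV_t = 93.390777
Macaulay numerator sum_t t * PV_t:
  t * PV_t at t = 1.0000: 6.807728
  t * PV_t at t = 2.0000: 12.525718
  t * PV_t at t = 3.0000: 17.284799
  t * PV_t at t = 4.0000: 21.201839
  t * PV_t at t = 5.0000: 24.381140
  t * PV_t at t = 6.0000: 26.915702
  t * PV_t at t = 7.0000: 419.271665
Macaulay duration D = (sum_t t * PV_t) / P = 528.388590 / 93.390777 = 5.657824


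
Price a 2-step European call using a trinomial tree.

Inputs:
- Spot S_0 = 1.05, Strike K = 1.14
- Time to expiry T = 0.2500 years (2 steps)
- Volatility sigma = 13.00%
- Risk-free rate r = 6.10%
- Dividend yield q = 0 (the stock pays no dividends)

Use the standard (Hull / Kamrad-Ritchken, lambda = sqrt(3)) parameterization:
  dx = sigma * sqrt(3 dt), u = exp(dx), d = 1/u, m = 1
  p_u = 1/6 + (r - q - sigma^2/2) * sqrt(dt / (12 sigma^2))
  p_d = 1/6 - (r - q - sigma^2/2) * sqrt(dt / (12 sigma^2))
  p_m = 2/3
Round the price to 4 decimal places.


dt = T/N = 0.125000; dx = sigma*sqrt(3*dt) = 0.079608
u = exp(dx) = 1.082863; d = 1/u = 0.923478
p_u = 0.207923, p_m = 0.666667, p_d = 0.125410
Discount per step: exp(-r*dt) = 0.992404
Stock lattice S(k, j) with j the centered position index:
  k=0: S(0,+0) = 1.0500
  k=1: S(1,-1) = 0.9697; S(1,+0) = 1.0500; S(1,+1) = 1.1370
  k=2: S(2,-2) = 0.8955; S(2,-1) = 0.9697; S(2,+0) = 1.0500; S(2,+1) = 1.1370; S(2,+2) = 1.2312
Terminal payoffs V(N, j) = max(S_T - K, 0):
  V(2,-2) = 0.000000; V(2,-1) = 0.000000; V(2,+0) = 0.000000; V(2,+1) = 0.000000; V(2,+2) = 0.091222
Backward induction: V(k, j) = exp(-r*dt) * [p_u * V(k+1, j+1) + p_m * V(k+1, j) + p_d * V(k+1, j-1)]
  V(1,-1) = exp(-r*dt) * [p_u*0.000000 + p_m*0.000000 + p_d*0.000000] = 0.000000
  V(1,+0) = exp(-r*dt) * [p_u*0.000000 + p_m*0.000000 + p_d*0.000000] = 0.000000
  V(1,+1) = exp(-r*dt) * [p_u*0.091222 + p_m*0.000000 + p_d*0.000000] = 0.018823
  V(0,+0) = exp(-r*dt) * [p_u*0.018823 + p_m*0.000000 + p_d*0.000000] = 0.003884

Answer: Price = V(0,0) = 0.0039


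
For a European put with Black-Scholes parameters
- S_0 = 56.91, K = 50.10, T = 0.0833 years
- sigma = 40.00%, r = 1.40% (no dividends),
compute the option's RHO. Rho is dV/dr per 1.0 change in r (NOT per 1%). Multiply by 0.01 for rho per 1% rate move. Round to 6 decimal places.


Answer: Rho = -0.606113

Derivation:
d1 = 1.1717958397; d2 = 1.0563488822
phi(d1) = 0.2007908865; exp(-qT) = 1.0000000000; exp(-rT) = 0.9988344797
N(-d2) = 0.1454044254
Rho = -K*T*exp(-rT)*N(-d2) = -50.1000 * 0.0833 * 0.9988344797 * 0.1454044254 = -0.606113


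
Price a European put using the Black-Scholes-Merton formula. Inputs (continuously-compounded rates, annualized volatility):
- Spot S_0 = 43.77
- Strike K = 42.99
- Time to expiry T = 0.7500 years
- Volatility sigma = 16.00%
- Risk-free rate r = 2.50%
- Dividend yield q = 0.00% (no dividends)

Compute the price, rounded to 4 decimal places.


Answer: Price = 1.6675

Derivation:
d1 = (ln(S/K) + (r - q + 0.5*sigma^2) * T) / (sigma * sqrt(T)) = 0.33436606
d2 = d1 - sigma * sqrt(T) = 0.19580200
exp(-rT) = 0.98142469; exp(-qT) = 1.00000000
P = K * exp(-rT) * N(-d2) - S_0 * exp(-qT) * N(-d1)
N(-d1) = 0.36905167; N(-d2) = 0.42238257
P = 42.9900 * 0.98142469 * 0.42238257 - 43.7700 * 1.00000000 * 0.36905167 = 1.6675


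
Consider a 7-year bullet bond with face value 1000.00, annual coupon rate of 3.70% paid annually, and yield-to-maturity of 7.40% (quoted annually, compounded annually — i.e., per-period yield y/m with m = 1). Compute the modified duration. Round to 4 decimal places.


Answer: Modified duration = 5.7691

Derivation:
Coupon per period c = face * coupon_rate / m = 37.000000
Periods per year m = 1; per-period yield y/m = 0.074000
Number of cashflows N = 7
Cashflows (t years, CF_t, discount factor 1/(1+y/m)^(m*t), PV):
  t = 1.0000: CF_t = 37.000000, DF = 0.931099, PV = 34.450652
  t = 2.0000: CF_t = 37.000000, DF = 0.866945, PV = 32.076957
  t = 3.0000: CF_t = 37.000000, DF = 0.807211, PV = 29.866813
  t = 4.0000: CF_t = 37.000000, DF = 0.751593, PV = 27.808950
  t = 5.0000: CF_t = 37.000000, DF = 0.699808, PV = 25.892878
  t = 6.0000: CF_t = 37.000000, DF = 0.651590, PV = 24.108825
  t = 7.0000: CF_t = 1037.000000, DF = 0.606694, PV = 629.142157
Price P = sum_t PV_t = 803.347231
First compute Macaulay numerator sum_t t * PV_t:
  t * PV_t at t = 1.0000: 34.450652
  t * PV_t at t = 2.0000: 64.153914
  t * PV_t at t = 3.0000: 89.600438
  t * PV_t at t = 4.0000: 111.235802
  t * PV_t at t = 5.0000: 129.464388
  t * PV_t at t = 6.0000: 144.652947
  t * PV_t at t = 7.0000: 4403.995098
Macaulay duration D = 4977.553238 / 803.347231 = 6.196017
Modified duration = D / (1 + y/m) = 6.196017 / (1 + 0.074000) = 5.769104


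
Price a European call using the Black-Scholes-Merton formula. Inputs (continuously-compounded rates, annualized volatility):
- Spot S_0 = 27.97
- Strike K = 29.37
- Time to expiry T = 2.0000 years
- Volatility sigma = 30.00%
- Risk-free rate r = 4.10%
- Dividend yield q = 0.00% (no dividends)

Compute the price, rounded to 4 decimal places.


Answer: Price = 5.0922

Derivation:
d1 = (ln(S/K) + (r - q + 0.5*sigma^2) * T) / (sigma * sqrt(T)) = 0.29028799
d2 = d1 - sigma * sqrt(T) = -0.13397608
exp(-rT) = 0.92127196; exp(-qT) = 1.00000000
C = S_0 * exp(-qT) * N(d1) - K * exp(-rT) * N(d2)
N(d1) = 0.61420204; N(d2) = 0.44671074
C = 27.9700 * 1.00000000 * 0.61420204 - 29.3700 * 0.92127196 * 0.44671074 = 5.0922


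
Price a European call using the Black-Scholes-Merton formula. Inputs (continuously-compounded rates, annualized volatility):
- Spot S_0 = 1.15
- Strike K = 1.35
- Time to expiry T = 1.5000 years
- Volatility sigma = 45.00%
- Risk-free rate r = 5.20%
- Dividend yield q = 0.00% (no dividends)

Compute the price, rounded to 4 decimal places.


Answer: Price = 0.2139

Derivation:
d1 = (ln(S/K) + (r - q + 0.5*sigma^2) * T) / (sigma * sqrt(T)) = 0.12616206
d2 = d1 - sigma * sqrt(T) = -0.42497313
exp(-rT) = 0.92496443; exp(-qT) = 1.00000000
C = S_0 * exp(-qT) * N(d1) - K * exp(-rT) * N(d2)
N(d1) = 0.55019818; N(d2) = 0.33542813
C = 1.1500 * 1.00000000 * 0.55019818 - 1.3500 * 0.92496443 * 0.33542813 = 0.2139


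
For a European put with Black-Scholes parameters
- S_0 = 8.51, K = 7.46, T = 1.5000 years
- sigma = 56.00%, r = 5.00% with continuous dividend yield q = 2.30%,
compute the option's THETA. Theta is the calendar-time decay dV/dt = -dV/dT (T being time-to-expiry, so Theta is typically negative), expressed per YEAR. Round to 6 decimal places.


Answer: Theta = -0.495123

Derivation:
d1 = 0.5939816206; d2 = -0.0918755074
phi(d1) = 0.3344240047; exp(-qT) = 0.9660883397; exp(-rT) = 0.9277434863
Theta = -S*exp(-qT)*phi(d1)*sigma/(2*sqrt(T)) + r*K*exp(-rT)*N(-d2) - q*S*exp(-qT)*N(-d1)
N(-d1) = 0.2762622030; N(-d2) = 0.5366015243; sqrt(T) = 1.2247448714
Term 1 = -8.5100 * 0.9660883397 * 0.3344240047 * 0.5600 / (2 * 1.2247448714) = -0.6285737574
Term 2 = 0.0500 * 7.4600 * 0.9277434863 * 0.5366015243 = 0.1856900562
Term 3 = -0.0230 * 8.5100 * 0.9660883397 * 0.2762622030 = -0.0522391025
Theta = -0.6285737574 + (0.1856900562) + (-0.0522391025) = -0.495123


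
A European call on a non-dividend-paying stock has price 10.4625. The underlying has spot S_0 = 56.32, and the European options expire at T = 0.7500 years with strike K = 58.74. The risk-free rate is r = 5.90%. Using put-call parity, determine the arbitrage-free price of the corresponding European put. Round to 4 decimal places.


Put-call parity: C - P = S_0 * exp(-qT) - K * exp(-rT).
S_0 * exp(-qT) = 56.3200 * 1.00000000 = 56.32000000
K * exp(-rT) = 58.7400 * 0.95671475 = 56.19742435
P = C - S*exp(-qT) + K*exp(-rT)
P = 10.4625 - 56.32000000 + 56.19742435 = 10.3399

Answer: Put price = 10.3399


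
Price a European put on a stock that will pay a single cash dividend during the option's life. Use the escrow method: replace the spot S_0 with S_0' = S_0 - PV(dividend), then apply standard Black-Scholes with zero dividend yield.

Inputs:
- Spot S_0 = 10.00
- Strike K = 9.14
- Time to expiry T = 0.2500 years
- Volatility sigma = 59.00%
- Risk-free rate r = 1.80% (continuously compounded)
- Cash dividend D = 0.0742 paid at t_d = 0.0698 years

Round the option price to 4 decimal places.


Answer: Price = 0.7497

Derivation:
PV(D) = D * exp(-r * t_d) = 0.0742 * 0.99874439 = 0.07410683
S_0' = S_0 - PV(D) = 10.0000 - 0.07410683 = 9.92589317
d1 = (ln(S_0'/K) + (r + sigma^2/2)*T) / (sigma*sqrt(T)) = 0.44236925
d2 = d1 - sigma*sqrt(T) = 0.14736925
exp(-rT) = 0.99551011
N(-d1) = 0.32911101; N(-d2) = 0.44142029
P = K * exp(-rT) * N(-d2) - S_0' * N(-d1) = 9.1400 * 0.99551011 * 0.44142029 - 9.92589317 * 0.32911101 = 0.7497


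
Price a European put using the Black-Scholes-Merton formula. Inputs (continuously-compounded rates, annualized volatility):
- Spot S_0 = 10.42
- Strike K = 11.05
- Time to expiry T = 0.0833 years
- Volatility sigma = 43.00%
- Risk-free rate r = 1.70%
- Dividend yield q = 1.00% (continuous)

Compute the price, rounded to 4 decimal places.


d1 = (ln(S/K) + (r - q + 0.5*sigma^2) * T) / (sigma * sqrt(T)) = -0.40626092
d2 = d1 - sigma * sqrt(T) = -0.53036640
exp(-rT) = 0.99858490; exp(-qT) = 0.99916735
P = K * exp(-rT) * N(-d2) - S_0 * exp(-qT) * N(-d1)
N(-d1) = 0.65772455; N(-d2) = 0.70207104
P = 11.0500 * 0.99858490 * 0.70207104 - 10.4200 * 0.99916735 * 0.65772455 = 0.8991

Answer: Price = 0.8991


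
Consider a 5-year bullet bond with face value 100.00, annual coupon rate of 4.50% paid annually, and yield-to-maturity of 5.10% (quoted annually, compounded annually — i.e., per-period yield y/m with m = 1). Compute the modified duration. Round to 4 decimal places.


Answer: Modified duration = 4.3590

Derivation:
Coupon per period c = face * coupon_rate / m = 4.500000
Periods per year m = 1; per-period yield y/m = 0.051000
Number of cashflows N = 5
Cashflows (t years, CF_t, discount factor 1/(1+y/m)^(m*t), PV):
  t = 1.0000: CF_t = 4.500000, DF = 0.951475, PV = 4.281637
  t = 2.0000: CF_t = 4.500000, DF = 0.905304, PV = 4.073869
  t = 3.0000: CF_t = 4.500000, DF = 0.861374, PV = 3.876184
  t = 4.0000: CF_t = 4.500000, DF = 0.819576, PV = 3.688091
  t = 5.0000: CF_t = 104.500000, DF = 0.779806, PV = 81.489698
Price P = sum_t PV_t = 97.409479
First compute Macaulay numerator sum_t t * PV_t:
  t * PV_t at t = 1.0000: 4.281637
  t * PV_t at t = 2.0000: 8.147738
  t * PV_t at t = 3.0000: 11.628551
  t * PV_t at t = 4.0000: 14.752365
  t * PV_t at t = 5.0000: 407.448492
Macaulay duration D = 446.258783 / 97.409479 = 4.581266
Modified duration = D / (1 + y/m) = 4.581266 / (1 + 0.051000) = 4.358960


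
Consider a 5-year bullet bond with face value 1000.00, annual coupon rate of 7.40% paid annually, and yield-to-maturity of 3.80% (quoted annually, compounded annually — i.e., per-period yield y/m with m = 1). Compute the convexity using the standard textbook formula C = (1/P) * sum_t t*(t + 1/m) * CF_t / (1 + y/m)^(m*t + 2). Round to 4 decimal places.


Answer: Convexity = 23.4692

Derivation:
Coupon per period c = face * coupon_rate / m = 74.000000
Periods per year m = 1; per-period yield y/m = 0.038000
Number of cashflows N = 5
Cashflows (t years, CF_t, discount factor 1/(1+y/m)^(m*t), PV):
  t = 1.0000: CF_t = 74.000000, DF = 0.963391, PV = 71.290944
  t = 2.0000: CF_t = 74.000000, DF = 0.928122, PV = 68.681064
  t = 3.0000: CF_t = 74.000000, DF = 0.894145, PV = 66.166728
  t = 4.0000: CF_t = 74.000000, DF = 0.861411, PV = 63.744439
  t = 5.0000: CF_t = 1074.000000, DF = 0.829876, PV = 891.286880
Price P = sum_t PV_t = 1161.170056
Convexity numerator sum_t t*(t + 1/m) * CF_t / (1+y/m)^(m*t + 2):
  t = 1.0000: term = 132.333456
  t = 2.0000: term = 382.466636
  t = 3.0000: term = 736.929935
  t = 4.0000: term = 1183.252946
  t = 5.0000: term = 24816.701759
Convexity = (1/P) * sum = 27251.684732 / 1161.170056 = 23.469159


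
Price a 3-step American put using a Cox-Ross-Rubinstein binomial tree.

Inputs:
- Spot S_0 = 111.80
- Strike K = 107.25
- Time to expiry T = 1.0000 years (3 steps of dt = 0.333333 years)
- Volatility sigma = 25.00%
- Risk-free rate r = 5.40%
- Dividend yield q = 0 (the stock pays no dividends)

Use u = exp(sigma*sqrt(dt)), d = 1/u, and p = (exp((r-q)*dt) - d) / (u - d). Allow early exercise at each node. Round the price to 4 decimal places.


Answer: Price = V(0,0) = 7.4173

Derivation:
dt = T/N = 0.333333
u = exp(sigma*sqrt(dt)) = 1.155274; d = 1/u = 0.865596
p = (exp((r-q)*dt) - d) / (u - d) = 0.526679
Discount per step: exp(-r*dt) = 0.982161
Stock lattice S(k, i) with i counting down-moves:
  k=0: S(0,0) = 111.8000
  k=1: S(1,0) = 129.1596; S(1,1) = 96.7736
  k=2: S(2,0) = 149.2148; S(2,1) = 111.8000; S(2,2) = 83.7668
  k=3: S(3,0) = 172.3840; S(3,1) = 129.1596; S(3,2) = 96.7736; S(3,3) = 72.5081
Terminal payoffs V(N, i) = max(K - S_T, 0):
  V(3,0) = 0.000000; V(3,1) = 0.000000; V(3,2) = 10.476423; V(3,3) = 34.741858
Backward induction: V(k, i) = exp(-r*dt) * [p * V(k+1, i) + (1-p) * V(k+1, i+1)]; then take max(V_cont, immediate exercise) for American.
  V(2,0) = exp(-r*dt) * [p*0.000000 + (1-p)*0.000000] = 0.000000; exercise = 0.000000; V(2,0) = max -> 0.000000
  V(2,1) = exp(-r*dt) * [p*0.000000 + (1-p)*10.476423] = 4.870257; exercise = 0.000000; V(2,1) = max -> 4.870257
  V(2,2) = exp(-r*dt) * [p*10.476423 + (1-p)*34.741858] = 21.569998; exercise = 23.483227; V(2,2) = max -> 23.483227
  V(1,0) = exp(-r*dt) * [p*0.000000 + (1-p)*4.870257] = 2.264075; exercise = 0.000000; V(1,0) = max -> 2.264075
  V(1,1) = exp(-r*dt) * [p*4.870257 + (1-p)*23.483227] = 13.436134; exercise = 10.476423; V(1,1) = max -> 13.436134
  V(0,0) = exp(-r*dt) * [p*2.264075 + (1-p)*13.436134] = 7.417329; exercise = 0.000000; V(0,0) = max -> 7.417329


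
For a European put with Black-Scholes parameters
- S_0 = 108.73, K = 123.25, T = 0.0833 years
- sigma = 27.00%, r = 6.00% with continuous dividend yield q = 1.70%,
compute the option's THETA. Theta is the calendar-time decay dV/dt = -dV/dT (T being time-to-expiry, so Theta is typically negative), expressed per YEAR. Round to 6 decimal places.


Answer: Theta = -1.119059

Derivation:
d1 = -1.5235970279; d2 = -1.6015237242
phi(d1) = 0.1249786339; exp(-qT) = 0.9985849022; exp(-rT) = 0.9950144692
Theta = -S*exp(-qT)*phi(d1)*sigma/(2*sqrt(T)) + r*K*exp(-rT)*N(-d2) - q*S*exp(-qT)*N(-d1)
N(-d1) = 0.9361952970; N(-d2) = 0.9453695151; sqrt(T) = 0.2886173938
Term 1 = -108.7300 * 0.9985849022 * 0.1249786339 * 0.2700 / (2 * 0.2886173938) = -6.3471889145
Term 2 = 0.0600 * 123.2500 * 0.9950144692 * 0.9453695151 = 6.9561536806
Term 3 = -0.0170 * 108.7300 * 0.9985849022 * 0.9361952970 = -1.7280239607
Theta = -6.3471889145 + (6.9561536806) + (-1.7280239607) = -1.119059


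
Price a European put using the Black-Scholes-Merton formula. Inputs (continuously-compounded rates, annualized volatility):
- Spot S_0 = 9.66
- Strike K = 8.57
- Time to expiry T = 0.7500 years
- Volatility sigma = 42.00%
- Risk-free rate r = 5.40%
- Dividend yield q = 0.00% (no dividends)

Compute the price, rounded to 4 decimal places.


Answer: Price = 0.6974

Derivation:
d1 = (ln(S/K) + (r - q + 0.5*sigma^2) * T) / (sigma * sqrt(T)) = 0.62237236
d2 = d1 - sigma * sqrt(T) = 0.25864169
exp(-rT) = 0.96030916; exp(-qT) = 1.00000000
P = K * exp(-rT) * N(-d2) - S_0 * exp(-qT) * N(-d1)
N(-d1) = 0.26684853; N(-d2) = 0.39795586
P = 8.5700 * 0.96030916 * 0.39795586 - 9.6600 * 1.00000000 * 0.26684853 = 0.6974


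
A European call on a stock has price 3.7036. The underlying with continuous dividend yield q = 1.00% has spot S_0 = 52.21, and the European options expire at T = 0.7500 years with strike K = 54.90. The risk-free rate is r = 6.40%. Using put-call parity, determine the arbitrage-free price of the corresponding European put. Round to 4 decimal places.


Put-call parity: C - P = S_0 * exp(-qT) - K * exp(-rT).
S_0 * exp(-qT) = 52.2100 * 0.99252805 = 51.81988974
K * exp(-rT) = 54.9000 * 0.95313379 = 52.32704491
P = C - S*exp(-qT) + K*exp(-rT)
P = 3.7036 - 51.81988974 + 52.32704491 = 4.2108

Answer: Put price = 4.2108


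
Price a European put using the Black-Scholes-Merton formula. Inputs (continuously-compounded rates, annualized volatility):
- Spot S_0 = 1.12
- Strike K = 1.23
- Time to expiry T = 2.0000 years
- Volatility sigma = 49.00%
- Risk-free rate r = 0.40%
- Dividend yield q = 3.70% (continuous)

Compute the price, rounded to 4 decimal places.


d1 = (ln(S/K) + (r - q + 0.5*sigma^2) * T) / (sigma * sqrt(T)) = 0.11604418
d2 = d1 - sigma * sqrt(T) = -0.57692046
exp(-rT) = 0.99203191; exp(-qT) = 0.92867169
P = K * exp(-rT) * N(-d2) - S_0 * exp(-qT) * N(-d1)
N(-d1) = 0.45380876; N(-d2) = 0.71800341
P = 1.2300 * 0.99203191 * 0.71800341 - 1.1200 * 0.92867169 * 0.45380876 = 0.4041

Answer: Price = 0.4041


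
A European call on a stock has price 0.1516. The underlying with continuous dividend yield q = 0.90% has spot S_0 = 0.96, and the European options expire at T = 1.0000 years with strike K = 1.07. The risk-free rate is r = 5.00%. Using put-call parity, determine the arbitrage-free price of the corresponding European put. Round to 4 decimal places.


Answer: Put price = 0.2180

Derivation:
Put-call parity: C - P = S_0 * exp(-qT) - K * exp(-rT).
S_0 * exp(-qT) = 0.9600 * 0.99104038 = 0.95139876
K * exp(-rT) = 1.0700 * 0.95122942 = 1.01781548
P = C - S*exp(-qT) + K*exp(-rT)
P = 0.1516 - 0.95139876 + 1.01781548 = 0.2180


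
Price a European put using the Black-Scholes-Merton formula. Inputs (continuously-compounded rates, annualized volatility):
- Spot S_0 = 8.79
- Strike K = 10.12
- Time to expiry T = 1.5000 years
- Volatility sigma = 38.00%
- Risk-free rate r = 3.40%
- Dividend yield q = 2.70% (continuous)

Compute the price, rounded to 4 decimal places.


Answer: Price = 2.3128

Derivation:
d1 = (ln(S/K) + (r - q + 0.5*sigma^2) * T) / (sigma * sqrt(T)) = -0.04748347
d2 = d1 - sigma * sqrt(T) = -0.51288652
exp(-rT) = 0.95027867; exp(-qT) = 0.96030916
P = K * exp(-rT) * N(-d2) - S_0 * exp(-qT) * N(-d1)
N(-d1) = 0.51893605; N(-d2) = 0.69598465
P = 10.1200 * 0.95027867 * 0.69598465 - 8.7900 * 0.96030916 * 0.51893605 = 2.3128


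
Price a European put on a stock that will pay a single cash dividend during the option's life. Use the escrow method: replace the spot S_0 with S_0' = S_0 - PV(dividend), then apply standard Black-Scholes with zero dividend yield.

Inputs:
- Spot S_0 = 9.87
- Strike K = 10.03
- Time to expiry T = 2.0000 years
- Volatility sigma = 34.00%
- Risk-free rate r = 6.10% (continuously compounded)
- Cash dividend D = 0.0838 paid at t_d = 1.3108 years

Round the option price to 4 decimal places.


Answer: Price = 1.3524

Derivation:
PV(D) = D * exp(-r * t_d) = 0.0838 * 0.92315438 = 0.07736034
S_0' = S_0 - PV(D) = 9.8700 - 0.07736034 = 9.79263966
d1 = (ln(S_0'/K) + (r + sigma^2/2)*T) / (sigma*sqrt(T)) = 0.44433435
d2 = d1 - sigma*sqrt(T) = -0.03649826
exp(-rT) = 0.88514837
N(-d1) = 0.32840043; N(-d2) = 0.51455747
P = K * exp(-rT) * N(-d2) - S_0' * N(-d1) = 10.0300 * 0.88514837 * 0.51455747 - 9.79263966 * 0.32840043 = 1.3524


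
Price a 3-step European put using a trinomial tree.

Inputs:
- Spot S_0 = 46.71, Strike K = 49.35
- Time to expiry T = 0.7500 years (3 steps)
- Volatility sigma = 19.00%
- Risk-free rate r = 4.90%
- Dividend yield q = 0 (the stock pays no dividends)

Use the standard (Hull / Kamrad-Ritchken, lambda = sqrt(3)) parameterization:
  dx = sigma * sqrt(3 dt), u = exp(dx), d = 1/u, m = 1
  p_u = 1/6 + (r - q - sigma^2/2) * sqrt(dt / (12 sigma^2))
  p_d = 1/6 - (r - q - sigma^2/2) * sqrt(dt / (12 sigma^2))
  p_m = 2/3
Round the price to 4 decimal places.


dt = T/N = 0.250000; dx = sigma*sqrt(3*dt) = 0.164545
u = exp(dx) = 1.178856; d = 1/u = 0.848280
p_u = 0.190178, p_m = 0.666667, p_d = 0.143155
Discount per step: exp(-r*dt) = 0.987825
Stock lattice S(k, j) with j the centered position index:
  k=0: S(0,+0) = 46.7100
  k=1: S(1,-1) = 39.6231; S(1,+0) = 46.7100; S(1,+1) = 55.0644
  k=2: S(2,-2) = 33.6115; S(2,-1) = 39.6231; S(2,+0) = 46.7100; S(2,+1) = 55.0644; S(2,+2) = 64.9130
  k=3: S(3,-3) = 28.5120; S(3,-2) = 33.6115; S(3,-1) = 39.6231; S(3,+0) = 46.7100; S(3,+1) = 55.0644; S(3,+2) = 64.9130; S(3,+3) = 76.5231
Terminal payoffs V(N, j) = max(K - S_T, 0):
  V(3,-3) = 20.838036; V(3,-2) = 15.738488; V(3,-1) = 9.726854; V(3,+0) = 2.640000; V(3,+1) = 0.000000; V(3,+2) = 0.000000; V(3,+3) = 0.000000
Backward induction: V(k, j) = exp(-r*dt) * [p_u * V(k+1, j+1) + p_m * V(k+1, j) + p_d * V(k+1, j-1)]
  V(2,-2) = exp(-r*dt) * [p_u*9.726854 + p_m*15.738488 + p_d*20.838036] = 15.138641
  V(2,-1) = exp(-r*dt) * [p_u*2.640000 + p_m*9.726854 + p_d*15.738488] = 9.127185
  V(2,+0) = exp(-r*dt) * [p_u*0.000000 + p_m*2.640000 + p_d*9.726854] = 3.114064
  V(2,+1) = exp(-r*dt) * [p_u*0.000000 + p_m*0.000000 + p_d*2.640000] = 0.373327
  V(2,+2) = exp(-r*dt) * [p_u*0.000000 + p_m*0.000000 + p_d*0.000000] = 0.000000
  V(1,-1) = exp(-r*dt) * [p_u*3.114064 + p_m*9.127185 + p_d*15.138641] = 8.736508
  V(1,+0) = exp(-r*dt) * [p_u*0.373327 + p_m*3.114064 + p_d*9.127185] = 3.411593
  V(1,+1) = exp(-r*dt) * [p_u*0.000000 + p_m*0.373327 + p_d*3.114064] = 0.686220
  V(0,+0) = exp(-r*dt) * [p_u*0.686220 + p_m*3.411593 + p_d*8.736508] = 3.611066

Answer: Price = V(0,0) = 3.6111


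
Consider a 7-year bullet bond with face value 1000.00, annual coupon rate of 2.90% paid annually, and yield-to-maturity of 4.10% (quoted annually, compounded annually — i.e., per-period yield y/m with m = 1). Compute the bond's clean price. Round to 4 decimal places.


Coupon per period c = face * coupon_rate / m = 29.000000
Periods per year m = 1; per-period yield y/m = 0.041000
Number of cashflows N = 7
Cashflows (t years, CF_t, discount factor 1/(1+y/m)^(m*t), PV):
  t = 1.0000: CF_t = 29.000000, DF = 0.960615, PV = 27.857829
  t = 2.0000: CF_t = 29.000000, DF = 0.922781, PV = 26.760643
  t = 3.0000: CF_t = 29.000000, DF = 0.886437, PV = 25.706669
  t = 4.0000: CF_t = 29.000000, DF = 0.851524, PV = 24.694207
  t = 5.0000: CF_t = 29.000000, DF = 0.817987, PV = 23.721620
  t = 6.0000: CF_t = 29.000000, DF = 0.785770, PV = 22.787339
  t = 7.0000: CF_t = 1029.000000, DF = 0.754823, PV = 776.712453
Price P = sum_t PV_t = 928.240760

Answer: Price = 928.2408


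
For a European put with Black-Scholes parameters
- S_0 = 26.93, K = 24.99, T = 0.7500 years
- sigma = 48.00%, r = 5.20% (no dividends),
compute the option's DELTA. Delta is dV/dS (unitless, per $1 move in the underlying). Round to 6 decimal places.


d1 = 0.4815225423; d2 = 0.0658303485
phi(d1) = 0.3552723813; exp(-qT) = 1.0000000000; exp(-rT) = 0.9617507091
N(-d1) = 0.3150725812
Delta = -exp(-qT) * N(-d1) = -1.0000000000 * 0.3150725812 = -0.315073

Answer: Delta = -0.315073


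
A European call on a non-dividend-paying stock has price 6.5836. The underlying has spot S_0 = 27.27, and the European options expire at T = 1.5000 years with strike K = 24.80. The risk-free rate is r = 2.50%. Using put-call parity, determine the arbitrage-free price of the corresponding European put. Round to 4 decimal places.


Put-call parity: C - P = S_0 * exp(-qT) - K * exp(-rT).
S_0 * exp(-qT) = 27.2700 * 1.00000000 = 27.27000000
K * exp(-rT) = 24.8000 * 0.96319442 = 23.88722156
P = C - S*exp(-qT) + K*exp(-rT)
P = 6.5836 - 27.27000000 + 23.88722156 = 3.2008

Answer: Put price = 3.2008


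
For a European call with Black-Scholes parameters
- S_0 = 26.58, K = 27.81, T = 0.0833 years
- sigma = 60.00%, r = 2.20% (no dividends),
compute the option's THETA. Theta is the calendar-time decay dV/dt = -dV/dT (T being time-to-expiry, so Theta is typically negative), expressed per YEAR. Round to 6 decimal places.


Answer: Theta = -11.099470

Derivation:
d1 = -0.1640581128; d2 = -0.3372285490
phi(d1) = 0.3936094656; exp(-qT) = 1.0000000000; exp(-rT) = 0.9981690782
Theta = -S*exp(-qT)*phi(d1)*sigma/(2*sqrt(T)) - r*K*exp(-rT)*N(d2) + q*S*exp(-qT)*N(d1)
N(d1) = 0.4348426981; N(d2) = 0.3679723087; sqrt(T) = 0.2886173938
Term 1 = -26.5800 * 1.0000000000 * 0.3936094656 * 0.6000 / (2 * 0.2886173938) = -10.8747495685
Term 2 = -0.0220 * 27.8100 * 0.9981690782 * 0.3679723087 = -0.2247206173
Term 3 = 0 (no dividend yield, q = 0)
Theta = -10.8747495685 + (-0.2247206173) + (0.0000000000) = -11.099470


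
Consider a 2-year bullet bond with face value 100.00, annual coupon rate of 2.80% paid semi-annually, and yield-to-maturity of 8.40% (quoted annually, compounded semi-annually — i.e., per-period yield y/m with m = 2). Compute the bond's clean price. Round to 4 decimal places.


Coupon per period c = face * coupon_rate / m = 1.400000
Periods per year m = 2; per-period yield y/m = 0.042000
Number of cashflows N = 4
Cashflows (t years, CF_t, discount factor 1/(1+y/m)^(m*t), PV):
  t = 0.5000: CF_t = 1.400000, DF = 0.959693, PV = 1.343570
  t = 1.0000: CF_t = 1.400000, DF = 0.921010, PV = 1.289415
  t = 1.5000: CF_t = 1.400000, DF = 0.883887, PV = 1.237442
  t = 2.0000: CF_t = 101.400000, DF = 0.848260, PV = 86.013591
Price P = sum_t PV_t = 89.884018

Answer: Price = 89.8840


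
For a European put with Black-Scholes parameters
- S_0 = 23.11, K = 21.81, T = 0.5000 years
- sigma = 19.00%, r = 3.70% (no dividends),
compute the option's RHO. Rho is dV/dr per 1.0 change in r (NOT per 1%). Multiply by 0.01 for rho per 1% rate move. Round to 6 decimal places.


Answer: Rho = -3.297413

Derivation:
d1 = 0.6358143706; d2 = 0.5014640822
phi(d1) = 0.3259313541; exp(-qT) = 1.0000000000; exp(-rT) = 0.9816700746
N(-d2) = 0.3080222750
Rho = -K*T*exp(-rT)*N(-d2) = -21.8100 * 0.5000 * 0.9816700746 * 0.3080222750 = -3.297413


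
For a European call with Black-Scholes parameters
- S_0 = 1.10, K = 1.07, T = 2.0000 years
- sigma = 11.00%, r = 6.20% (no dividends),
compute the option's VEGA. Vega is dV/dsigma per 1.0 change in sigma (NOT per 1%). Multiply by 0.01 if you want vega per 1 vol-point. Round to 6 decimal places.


d1 = 1.0526347112; d2 = 0.8970712194
phi(d1) = 0.2292462672; exp(-qT) = 1.0000000000; exp(-rT) = 0.8833798409
Vega = S * exp(-qT) * phi(d1) * sqrt(T) = 1.1000 * 1.0000000000 * 0.2292462672 * 1.4142135624 = 0.356623

Answer: Vega = 0.356623


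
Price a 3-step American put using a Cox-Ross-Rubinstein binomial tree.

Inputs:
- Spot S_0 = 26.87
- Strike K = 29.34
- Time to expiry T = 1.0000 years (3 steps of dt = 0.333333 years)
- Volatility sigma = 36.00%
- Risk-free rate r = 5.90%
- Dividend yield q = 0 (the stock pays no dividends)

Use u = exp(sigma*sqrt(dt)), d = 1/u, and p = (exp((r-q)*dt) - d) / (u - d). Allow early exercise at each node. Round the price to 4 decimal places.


dt = T/N = 0.333333
u = exp(sigma*sqrt(dt)) = 1.231024; d = 1/u = 0.812332
p = (exp((r-q)*dt) - d) / (u - d) = 0.495661
Discount per step: exp(-r*dt) = 0.980525
Stock lattice S(k, i) with i counting down-moves:
  k=0: S(0,0) = 26.8700
  k=1: S(1,0) = 33.0776; S(1,1) = 21.8274
  k=2: S(2,0) = 40.7193; S(2,1) = 26.8700; S(2,2) = 17.7311
  k=3: S(3,0) = 50.1264; S(3,1) = 33.0776; S(3,2) = 21.8274; S(3,3) = 14.4035
Terminal payoffs V(N, i) = max(K - S_T, 0):
  V(3,0) = 0.000000; V(3,1) = 0.000000; V(3,2) = 7.512638; V(3,3) = 14.936487
Backward induction: V(k, i) = exp(-r*dt) * [p * V(k+1, i) + (1-p) * V(k+1, i+1)]; then take max(V_cont, immediate exercise) for American.
  V(2,0) = exp(-r*dt) * [p*0.000000 + (1-p)*0.000000] = 0.000000; exercise = 0.000000; V(2,0) = max -> 0.000000
  V(2,1) = exp(-r*dt) * [p*0.000000 + (1-p)*7.512638] = 3.715126; exercise = 2.470000; V(2,1) = max -> 3.715126
  V(2,2) = exp(-r*dt) * [p*7.512638 + (1-p)*14.936487] = 11.037551; exercise = 11.608934; V(2,2) = max -> 11.608934
  V(1,0) = exp(-r*dt) * [p*0.000000 + (1-p)*3.715126] = 1.837192; exercise = 0.000000; V(1,0) = max -> 1.837192
  V(1,1) = exp(-r*dt) * [p*3.715126 + (1-p)*11.608934] = 7.546397; exercise = 7.512638; V(1,1) = max -> 7.546397
  V(0,0) = exp(-r*dt) * [p*1.837192 + (1-p)*7.546397] = 4.624712; exercise = 2.470000; V(0,0) = max -> 4.624712

Answer: Price = V(0,0) = 4.6247


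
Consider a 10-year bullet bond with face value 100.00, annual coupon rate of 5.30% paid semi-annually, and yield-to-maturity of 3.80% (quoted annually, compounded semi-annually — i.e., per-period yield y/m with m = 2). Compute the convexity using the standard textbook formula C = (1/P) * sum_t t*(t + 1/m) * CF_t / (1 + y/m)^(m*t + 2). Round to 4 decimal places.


Coupon per period c = face * coupon_rate / m = 2.650000
Periods per year m = 2; per-period yield y/m = 0.019000
Number of cashflows N = 20
Cashflows (t years, CF_t, discount factor 1/(1+y/m)^(m*t), PV):
  t = 0.5000: CF_t = 2.650000, DF = 0.981354, PV = 2.600589
  t = 1.0000: CF_t = 2.650000, DF = 0.963056, PV = 2.552099
  t = 1.5000: CF_t = 2.650000, DF = 0.945099, PV = 2.504513
  t = 2.0000: CF_t = 2.650000, DF = 0.927477, PV = 2.457815
  t = 2.5000: CF_t = 2.650000, DF = 0.910184, PV = 2.411987
  t = 3.0000: CF_t = 2.650000, DF = 0.893213, PV = 2.367014
  t = 3.5000: CF_t = 2.650000, DF = 0.876558, PV = 2.322879
  t = 4.0000: CF_t = 2.650000, DF = 0.860214, PV = 2.279567
  t = 4.5000: CF_t = 2.650000, DF = 0.844175, PV = 2.237063
  t = 5.0000: CF_t = 2.650000, DF = 0.828434, PV = 2.195351
  t = 5.5000: CF_t = 2.650000, DF = 0.812988, PV = 2.154417
  t = 6.0000: CF_t = 2.650000, DF = 0.797829, PV = 2.114247
  t = 6.5000: CF_t = 2.650000, DF = 0.782953, PV = 2.074825
  t = 7.0000: CF_t = 2.650000, DF = 0.768354, PV = 2.036138
  t = 7.5000: CF_t = 2.650000, DF = 0.754028, PV = 1.998173
  t = 8.0000: CF_t = 2.650000, DF = 0.739968, PV = 1.960916
  t = 8.5000: CF_t = 2.650000, DF = 0.726171, PV = 1.924353
  t = 9.0000: CF_t = 2.650000, DF = 0.712631, PV = 1.888472
  t = 9.5000: CF_t = 2.650000, DF = 0.699343, PV = 1.853260
  t = 10.0000: CF_t = 102.650000, DF = 0.686304, PV = 70.449071
Price P = sum_t PV_t = 112.382750
Convexity numerator sum_t t*(t + 1/m) * CF_t / (1+y/m)^(m*t + 2):
  t = 0.5000: term = 1.252257
  t = 1.0000: term = 3.686722
  t = 1.5000: term = 7.235961
  t = 2.0000: term = 11.835068
  t = 2.5000: term = 17.421592
  t = 3.0000: term = 23.935456
  t = 3.5000: term = 31.318882
  t = 4.0000: term = 39.516324
  t = 4.5000: term = 48.474392
  t = 5.0000: term = 58.141785
  t = 5.5000: term = 68.469227
  t = 6.0000: term = 79.409398
  t = 6.5000: term = 90.916877
  t = 7.0000: term = 102.948076
  t = 7.5000: term = 115.461181
  t = 8.0000: term = 128.416099
  t = 8.5000: term = 141.774398
  t = 9.0000: term = 155.499254
  t = 9.5000: term = 169.555396
  t = 10.0000: term = 7123.873592
Convexity = (1/P) * sum = 8419.141937 / 112.382750 = 74.914895

Answer: Convexity = 74.9149


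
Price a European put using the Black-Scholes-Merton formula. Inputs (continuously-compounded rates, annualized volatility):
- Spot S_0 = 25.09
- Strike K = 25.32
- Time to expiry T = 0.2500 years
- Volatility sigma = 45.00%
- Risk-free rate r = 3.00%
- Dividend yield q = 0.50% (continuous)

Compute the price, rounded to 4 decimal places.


d1 = (ln(S/K) + (r - q + 0.5*sigma^2) * T) / (sigma * sqrt(T)) = 0.09972117
d2 = d1 - sigma * sqrt(T) = -0.12527883
exp(-rT) = 0.99252805; exp(-qT) = 0.99875078
P = K * exp(-rT) * N(-d2) - S_0 * exp(-qT) * N(-d1)
N(-d1) = 0.46028285; N(-d2) = 0.54984859
P = 25.3200 * 0.99252805 * 0.54984859 - 25.0900 * 0.99875078 * 0.46028285 = 2.2841

Answer: Price = 2.2841


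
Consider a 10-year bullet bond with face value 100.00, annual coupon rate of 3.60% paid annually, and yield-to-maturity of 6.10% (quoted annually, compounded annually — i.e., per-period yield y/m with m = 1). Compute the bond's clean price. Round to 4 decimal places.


Coupon per period c = face * coupon_rate / m = 3.600000
Periods per year m = 1; per-period yield y/m = 0.061000
Number of cashflows N = 10
Cashflows (t years, CF_t, discount factor 1/(1+y/m)^(m*t), PV):
  t = 1.0000: CF_t = 3.600000, DF = 0.942507, PV = 3.393025
  t = 2.0000: CF_t = 3.600000, DF = 0.888320, PV = 3.197950
  t = 3.0000: CF_t = 3.600000, DF = 0.837247, PV = 3.014091
  t = 4.0000: CF_t = 3.600000, DF = 0.789112, PV = 2.840802
  t = 5.0000: CF_t = 3.600000, DF = 0.743743, PV = 2.677476
  t = 6.0000: CF_t = 3.600000, DF = 0.700983, PV = 2.523540
  t = 7.0000: CF_t = 3.600000, DF = 0.660682, PV = 2.378454
  t = 8.0000: CF_t = 3.600000, DF = 0.622697, PV = 2.241710
  t = 9.0000: CF_t = 3.600000, DF = 0.586897, PV = 2.112828
  t = 10.0000: CF_t = 103.600000, DF = 0.553154, PV = 57.306768
Price P = sum_t PV_t = 81.686645

Answer: Price = 81.6866


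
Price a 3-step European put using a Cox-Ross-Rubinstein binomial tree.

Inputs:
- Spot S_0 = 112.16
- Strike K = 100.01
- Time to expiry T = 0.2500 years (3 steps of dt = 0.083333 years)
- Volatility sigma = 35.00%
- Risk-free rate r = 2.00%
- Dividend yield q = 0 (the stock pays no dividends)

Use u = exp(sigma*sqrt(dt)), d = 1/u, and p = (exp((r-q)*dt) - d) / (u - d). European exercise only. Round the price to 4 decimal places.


dt = T/N = 0.083333
u = exp(sigma*sqrt(dt)) = 1.106317; d = 1/u = 0.903900
p = (exp((r-q)*dt) - d) / (u - d) = 0.483003
Discount per step: exp(-r*dt) = 0.998335
Stock lattice S(k, i) with i counting down-moves:
  k=0: S(0,0) = 112.1600
  k=1: S(1,0) = 124.0845; S(1,1) = 101.3814
  k=2: S(2,0) = 137.2768; S(2,1) = 112.1600; S(2,2) = 91.6387
  k=3: S(3,0) = 151.8716; S(3,1) = 124.0845; S(3,2) = 101.3814; S(3,3) = 82.8323
Terminal payoffs V(N, i) = max(K - S_T, 0):
  V(3,0) = 0.000000; V(3,1) = 0.000000; V(3,2) = 0.000000; V(3,3) = 17.177746
Backward induction: V(k, i) = exp(-r*dt) * [p * V(k+1, i) + (1-p) * V(k+1, i+1)].
  V(2,0) = exp(-r*dt) * [p*0.000000 + (1-p)*0.000000] = 0.000000
  V(2,1) = exp(-r*dt) * [p*0.000000 + (1-p)*0.000000] = 0.000000
  V(2,2) = exp(-r*dt) * [p*0.000000 + (1-p)*17.177746] = 8.866052
  V(1,0) = exp(-r*dt) * [p*0.000000 + (1-p)*0.000000] = 0.000000
  V(1,1) = exp(-r*dt) * [p*0.000000 + (1-p)*8.866052] = 4.576088
  V(0,0) = exp(-r*dt) * [p*0.000000 + (1-p)*4.576088] = 2.361884

Answer: Price = V(0,0) = 2.3619


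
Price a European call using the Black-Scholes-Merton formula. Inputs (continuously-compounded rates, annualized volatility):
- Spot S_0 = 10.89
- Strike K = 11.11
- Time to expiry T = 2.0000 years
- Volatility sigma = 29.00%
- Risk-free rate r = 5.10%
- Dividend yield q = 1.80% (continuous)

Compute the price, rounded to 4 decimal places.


Answer: Price = 1.9149

Derivation:
d1 = (ln(S/K) + (r - q + 0.5*sigma^2) * T) / (sigma * sqrt(T)) = 0.31722111
d2 = d1 - sigma * sqrt(T) = -0.09290083
exp(-rT) = 0.90302955; exp(-qT) = 0.96464029
C = S_0 * exp(-qT) * N(d1) - K * exp(-rT) * N(d2)
N(d1) = 0.62446208; N(d2) = 0.46299117
C = 10.8900 * 0.96464029 * 0.62446208 - 11.1100 * 0.90302955 * 0.46299117 = 1.9149


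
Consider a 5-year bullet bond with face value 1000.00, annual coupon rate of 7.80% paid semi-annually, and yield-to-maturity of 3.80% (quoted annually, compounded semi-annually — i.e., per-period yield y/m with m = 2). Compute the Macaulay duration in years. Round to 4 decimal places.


Coupon per period c = face * coupon_rate / m = 39.000000
Periods per year m = 2; per-period yield y/m = 0.019000
Number of cashflows N = 10
Cashflows (t years, CF_t, discount factor 1/(1+y/m)^(m*t), PV):
  t = 0.5000: CF_t = 39.000000, DF = 0.981354, PV = 38.272816
  t = 1.0000: CF_t = 39.000000, DF = 0.963056, PV = 37.559192
  t = 1.5000: CF_t = 39.000000, DF = 0.945099, PV = 36.858873
  t = 2.0000: CF_t = 39.000000, DF = 0.927477, PV = 36.171613
  t = 2.5000: CF_t = 39.000000, DF = 0.910184, PV = 35.497166
  t = 3.0000: CF_t = 39.000000, DF = 0.893213, PV = 34.835296
  t = 3.5000: CF_t = 39.000000, DF = 0.876558, PV = 34.185766
  t = 4.0000: CF_t = 39.000000, DF = 0.860214, PV = 33.548348
  t = 4.5000: CF_t = 39.000000, DF = 0.844175, PV = 32.922814
  t = 5.0000: CF_t = 1039.000000, DF = 0.828434, PV = 860.743412
Price P = sum_t PV_t = 1180.595297
Macaulay numerator sum_t t * PV_t:
  t * PV_t at t = 0.5000: 19.136408
  t * PV_t at t = 1.0000: 37.559192
  t * PV_t at t = 1.5000: 55.288310
  t * PV_t at t = 2.0000: 72.343225
  t * PV_t at t = 2.5000: 88.742916
  t * PV_t at t = 3.0000: 104.505887
  t * PV_t at t = 3.5000: 119.650182
  t * PV_t at t = 4.0000: 134.193391
  t * PV_t at t = 4.5000: 148.152664
  t * PV_t at t = 5.0000: 4303.717061
Macaulay duration D = (sum_t t * PV_t) / P = 5083.289237 / 1180.595297 = 4.305700

Answer: Macaulay duration = 4.3057 years
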